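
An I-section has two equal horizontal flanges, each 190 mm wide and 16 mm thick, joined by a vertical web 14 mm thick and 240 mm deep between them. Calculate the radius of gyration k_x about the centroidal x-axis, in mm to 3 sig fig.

k_x ≈ 111 mm

Break the section into simple shapes (no overlaps), measuring from the bottom-left corner of the bounding box.
Bottom flange: 190 × 16, A = 3 040 mm², y = 8 mm, Ī = 64 853 mm⁴.
Web: 14 × 240, A = 3 360 mm², y = 136 mm, Ī = 16 128 000 mm⁴.
Top flange: 190 × 16, A = 3 040 mm², y = 264 mm, Ī = 64 853 mm⁴.
By symmetry the centroid is at mid-height, ȳ = 136 mm.
Transfer each piece to the centroidal x-axis using Ī + A·d² with d = y − 136:
  bottom flange: d = -128 mm → contributes +49 872 213 mm⁴
  web: d = 0 mm → contributes +16 128 000 mm⁴
  top flange: d = 128 mm → contributes +49 872 213 mm⁴
Total I = 115 872 427 mm⁴.
Radius of gyration: k = √(I/A) = √(115 872 427 / 9 440) = 110.79 mm.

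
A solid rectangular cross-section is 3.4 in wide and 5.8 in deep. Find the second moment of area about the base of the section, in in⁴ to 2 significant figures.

The section: 3.4 × 5.8, A = 19.72 in², y = 2.9 in, Ī = 55.28 in⁴.
Transfer it to the base of the section using Ī + A·d² with d = y − 0:
  the section: d = 2.9 in → contributes +221.1 in⁴
Total I = 221.1 in⁴.

I_base ≈ 220 in⁴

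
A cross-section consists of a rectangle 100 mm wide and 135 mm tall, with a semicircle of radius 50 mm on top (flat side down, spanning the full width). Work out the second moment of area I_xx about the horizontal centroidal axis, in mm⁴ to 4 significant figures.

I_xx ≈ 4.513 × 10⁷ mm⁴

Decompose the section into non-overlapping parts with the origin at the bottom-left of its bounding rectangle.
Rectangular body: 100 × 135, A = 13 500 mm², y = 67.5 mm, Ī = 20 503 125 mm⁴.
Semicircular cap: semicircle r = 50, A = 3926.99 mm², y = 156.221 mm, Ī = 685 981 mm⁴.
Centroid: ȳ = ΣA·y / ΣA = 87.4923 mm.
Transfer each piece to the horizontal centroidal axis using Ī + A·d² with d = y − 87.4923:
  rectangular body: d = -19.9923 mm → contributes +25 898 955 mm⁴
  semicircular cap: d = 68.7284 mm → contributes +19 235 478 mm⁴
Total I = 45 134 433 mm⁴.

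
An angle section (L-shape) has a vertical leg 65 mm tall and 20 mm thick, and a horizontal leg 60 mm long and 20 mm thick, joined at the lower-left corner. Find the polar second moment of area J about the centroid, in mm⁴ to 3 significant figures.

J ≈ 1.33 × 10⁶ mm⁴

Break the section into simple shapes (no overlaps), measuring from the bottom-left corner of the bounding box.
Vertical leg: 20 × 65, A = 1 300 mm², y = 32.5 mm, Ī = 457 708 mm⁴.
Horizontal leg (remainder): 40 × 20, A = 800 mm², y = 10 mm, Ī = 26 667 mm⁴.
Centroid: ȳ = ΣA·y / ΣA = 23.929 mm.
Transfer each piece to the centroidal x-axis using Ī + A·d² with d = y − 23.929:
  vertical leg: d = 8.5714 mm → contributes +553 219 mm⁴
  horizontal leg (remainder): d = -13.929 mm → contributes +181 871 mm⁴
Total I = 735 089 mm⁴.
For the y-axis: x̄ = 21.429 mm.
Repeating about the centroidal y-axis gives I_y = 595 714 mm⁴.
Polar second moment: J = I_x + I_y = 1 330 804 mm⁴.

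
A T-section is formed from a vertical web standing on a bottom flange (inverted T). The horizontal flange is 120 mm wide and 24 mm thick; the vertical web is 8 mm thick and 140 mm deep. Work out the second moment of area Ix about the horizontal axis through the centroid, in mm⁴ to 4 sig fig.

Decompose the section into non-overlapping parts with the origin at the bottom-left of its bounding rectangle.
Flange: 120 × 24, A = 2 880 mm², y = 12 mm, Ī = 138 240 mm⁴.
Web: 8 × 140, A = 1 120 mm², y = 94 mm, Ī = 1 829 333 mm⁴.
Centroid: ȳ = ΣA·y / ΣA = 34.96 mm.
Transfer each piece to the horizontal axis through the centroid using Ī + A·d² with d = y − 34.96:
  flange: d = -22.96 mm → contributes +1 656 465 mm⁴
  web: d = 59.04 mm → contributes +5 733 342 mm⁴
Total I = 7 389 807 mm⁴.

Ix ≈ 7.390 × 10⁶ mm⁴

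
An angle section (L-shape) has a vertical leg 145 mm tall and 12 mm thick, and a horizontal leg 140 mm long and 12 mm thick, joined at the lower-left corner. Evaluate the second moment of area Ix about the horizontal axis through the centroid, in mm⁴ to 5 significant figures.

Split into non-overlapping primitives; take the origin at the lower-left of the bounding box.
Vertical leg: 12 × 145, A = 1 740 mm², y = 72.5 mm, Ī = 3 048 625 mm⁴.
Horizontal leg (remainder): 128 × 12, A = 1 536 mm², y = 6 mm, Ī = 18 432 mm⁴.
Centroid: ȳ = ΣA·y / ΣA = 41.32051 mm.
Transfer each piece to the horizontal axis through the centroid using Ī + A·d² with d = y − 41.32051:
  vertical leg: d = 31.17949 mm → contributes +4 740 184 mm⁴
  horizontal leg (remainder): d = -35.32051 mm → contributes +1 934 651 mm⁴
Total I = 6 674 835 mm⁴.

Ix ≈ 6.6748 × 10⁶ mm⁴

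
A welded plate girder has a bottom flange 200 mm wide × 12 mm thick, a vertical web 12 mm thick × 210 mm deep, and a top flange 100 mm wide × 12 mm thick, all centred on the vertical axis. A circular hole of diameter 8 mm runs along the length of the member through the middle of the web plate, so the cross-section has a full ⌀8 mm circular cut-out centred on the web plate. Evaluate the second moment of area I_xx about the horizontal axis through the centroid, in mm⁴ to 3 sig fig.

Treat the section as a set of non-overlapping primitives; coordinates are from the bounding-box lower-left.
Bottom plate: 200 × 12, A = 2 400 mm², y = 6 mm, Ī = 28 800 mm⁴.
Web plate: 12 × 210, A = 2 520 mm², y = 117 mm, Ī = 9 261 000 mm⁴.
Top plate: 100 × 12, A = 1 200 mm², y = 228 mm, Ī = 14 400 mm⁴.
Hole (subtracted): ⌀8, A = 50.265 mm², y = 117 mm, Ī = 201.06 mm⁴.
Centroid: ȳ = ΣA·y / ΣA = 95.055 mm.
Transfer each piece to the horizontal axis through the centroid using Ī + A·d² with d = y − 95.055:
  bottom plate: d = -89.055 mm → contributes +19 062 726 mm⁴
  web plate: d = 21.945 mm → contributes +10 474 583 mm⁴
  top plate: d = 132.94 mm → contributes +21 223 631 mm⁴
  hole: d = 21.945 mm → contributes −24 408 mm⁴
Total I = 50 736 532 mm⁴.

I_xx ≈ 5.07 × 10⁷ mm⁴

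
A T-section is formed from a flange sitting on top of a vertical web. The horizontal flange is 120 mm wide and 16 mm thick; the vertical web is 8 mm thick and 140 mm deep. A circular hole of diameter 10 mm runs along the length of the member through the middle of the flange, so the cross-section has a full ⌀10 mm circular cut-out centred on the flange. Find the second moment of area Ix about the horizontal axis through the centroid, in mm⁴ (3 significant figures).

Ix ≈ 6.11 × 10⁶ mm⁴

Treat the section as a set of non-overlapping primitives; coordinates are from the bounding-box lower-left.
Flange: 120 × 16, A = 1 920 mm², y = 148 mm, Ī = 40 960 mm⁴.
Web: 8 × 140, A = 1 120 mm², y = 70 mm, Ī = 1 829 333 mm⁴.
Hole (subtracted): ⌀10, A = 78.54 mm², y = 148 mm, Ī = 490.87 mm⁴.
Centroid: ȳ = ΣA·y / ΣA = 118.5 mm.
Transfer each piece to the horizontal axis through the centroid using Ī + A·d² with d = y − 118.5:
  flange: d = 29.499 mm → contributes +1 711 722 mm⁴
  web: d = -48.501 mm → contributes +4 463 966 mm⁴
  hole: d = 29.499 mm → contributes −68 835 mm⁴
Total I = 6 106 853 mm⁴.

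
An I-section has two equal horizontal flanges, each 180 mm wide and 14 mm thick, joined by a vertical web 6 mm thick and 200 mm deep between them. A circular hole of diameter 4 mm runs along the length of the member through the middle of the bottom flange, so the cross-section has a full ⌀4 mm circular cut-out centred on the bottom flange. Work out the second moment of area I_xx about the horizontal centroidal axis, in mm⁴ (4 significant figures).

Decompose the section into non-overlapping parts with the origin at the bottom-left of its bounding rectangle.
Bottom flange: 180 × 14, A = 2 520 mm², y = 7 mm, Ī = 41 160 mm⁴.
Web: 6 × 200, A = 1 200 mm², y = 114 mm, Ī = 4 000 000 mm⁴.
Top flange: 180 × 14, A = 2 520 mm², y = 221 mm, Ī = 41 160 mm⁴.
Hole (subtracted): ⌀4, A = 12.5664 mm², y = 7 mm, Ī = 12.5664 mm⁴.
Centroid: ȳ = ΣA·y / ΣA = 114.216 mm.
Transfer each piece to the horizontal centroidal axis using Ī + A·d² with d = y − 114.216:
  bottom flange: d = -107.216 mm → contributes +29 009 197 mm⁴
  web: d = -0.215916 mm → contributes +4 000 056 mm⁴
  top flange: d = 106.784 mm → contributes +28 776 318 mm⁴
  hole: d = -107.216 mm → contributes −144 466 mm⁴
Total I = 61 641 105 mm⁴.

I_xx ≈ 6.164 × 10⁷ mm⁴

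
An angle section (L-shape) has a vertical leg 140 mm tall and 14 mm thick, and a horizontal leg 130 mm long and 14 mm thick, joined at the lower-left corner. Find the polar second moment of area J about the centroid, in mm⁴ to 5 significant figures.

J ≈ 1.2358 × 10⁷ mm⁴

Treat the section as a set of non-overlapping primitives; coordinates are from the bounding-box lower-left.
Vertical leg: 14 × 140, A = 1 960 mm², y = 70 mm, Ī = 3 201 333 mm⁴.
Horizontal leg (remainder): 116 × 14, A = 1 624 mm², y = 7 mm, Ī = 26525.33 mm⁴.
Centroid: ȳ = ΣA·y / ΣA = 41.45313 mm.
Transfer each piece to the centroidal x-axis using Ī + A·d² with d = y − 41.45313:
  vertical leg: d = 28.54688 mm → contributes +4 798 585 mm⁴
  horizontal leg (remainder): d = -34.45313 mm → contributes +1 954 242 mm⁴
Total I = 6 752 827 mm⁴.
For the y-axis: x̄ = 36.45313 mm.
Repeating about the centroidal y-axis gives I_y = 5 605 387 mm⁴.
Polar second moment: J = I_x + I_y = 12 358 214 mm⁴.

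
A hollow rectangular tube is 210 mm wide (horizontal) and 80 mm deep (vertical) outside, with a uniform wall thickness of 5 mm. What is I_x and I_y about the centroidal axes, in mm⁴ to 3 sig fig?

I_x ≈ 3.24 × 10⁶ mm⁴, I_y ≈ 1.51 × 10⁷ mm⁴

Break the section into simple shapes (no overlaps), measuring from the bottom-left corner of the bounding box.
Outer rectangle: 210 × 80, A = 16 800 mm², y = 40 mm, Ī = 8 960 000 mm⁴.
Inner void (subtracted): 200 × 70, A = 14 000 mm², y = 40 mm, Ī = 5 716 667 mm⁴.
By symmetry the centroid is at mid-height, ȳ = 40 mm.
All pieces are centred on the centroidal x-axis, so I = ΣĪ (holes subtracted) = 3 243 333 mm⁴.
Repeating about the centroidal y-axis gives I_y = 15 073 333 mm⁴.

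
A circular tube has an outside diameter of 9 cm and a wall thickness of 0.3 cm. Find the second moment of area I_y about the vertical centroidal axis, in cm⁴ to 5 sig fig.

I_y ≈ 77.670 cm⁴

Break the section into simple shapes (no overlaps), measuring from the bottom-left corner of the bounding box.
Outer circle: ⌀9, A = 63.61725 cm², x = 4.5 cm, Ī = 322.0623 cm⁴.
Bore (subtracted): ⌀8.4, A = 55.41769 cm², x = 4.5 cm, Ī = 244.392 cm⁴.
By symmetry the centroid is at mid-width, x̄ = 4.5 cm.
All pieces are centred on the vertical centroidal axis, so I = ΣĪ (holes subtracted) = 77.6703 cm⁴.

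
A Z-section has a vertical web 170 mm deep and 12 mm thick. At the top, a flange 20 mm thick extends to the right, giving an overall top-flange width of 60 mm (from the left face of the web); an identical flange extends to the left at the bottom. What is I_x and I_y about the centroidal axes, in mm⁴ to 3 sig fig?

I_x ≈ 1.58 × 10⁷ mm⁴, I_y ≈ 2.12 × 10⁶ mm⁴

Treat the section as a set of non-overlapping primitives; coordinates are from the bounding-box lower-left.
Web: 12 × 170, A = 2 040 mm², y = 85 mm, Ī = 4 913 000 mm⁴.
Top flange (beyond web): 48 × 20, A = 960 mm², y = 160 mm, Ī = 32 000 mm⁴.
Bottom flange (beyond web): 48 × 20, A = 960 mm², y = 10 mm, Ī = 32 000 mm⁴.
Centroid: ȳ = ΣA·y / ΣA = 85 mm.
Transfer each piece to the centroidal x-axis using Ī + A·d² with d = y − 85:
  web: d = 0 mm → contributes +4 913 000 mm⁴
  top flange (beyond web): d = 75 mm → contributes +5 432 000 mm⁴
  bottom flange (beyond web): d = -75 mm → contributes +5 432 000 mm⁴
Total I = 15 777 000 mm⁴.
For the y-axis: x̄ = 54 mm.
Repeating about the centroidal y-axis gives I_y = 2 121 120 mm⁴.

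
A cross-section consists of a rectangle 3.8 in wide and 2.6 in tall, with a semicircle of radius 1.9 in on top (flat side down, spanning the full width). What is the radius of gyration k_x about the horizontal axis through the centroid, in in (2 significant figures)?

k_x ≈ 1.2 in

Break the section into simple shapes (no overlaps), measuring from the bottom-left corner of the bounding box.
Rectangular body: 3.8 × 2.6, A = 9.88 in², y = 1.3 in, Ī = 5.566 in⁴.
Semicircular cap: semicircle r = 1.9, A = 5.671 in², y = 3.406 in, Ī = 1.43 in⁴.
Centroid: ȳ = ΣA·y / ΣA = 2.068 in.
Transfer each piece to the horizontal axis through the centroid using Ī + A·d² with d = y − 2.068:
  rectangular body: d = -0.7681 in → contributes +11.39 in⁴
  semicircular cap: d = 1.338 in → contributes +11.59 in⁴
Total I = 22.98 in⁴.
Radius of gyration: k = √(I/A) = √(22.98 / 15.55) = 1.216 in.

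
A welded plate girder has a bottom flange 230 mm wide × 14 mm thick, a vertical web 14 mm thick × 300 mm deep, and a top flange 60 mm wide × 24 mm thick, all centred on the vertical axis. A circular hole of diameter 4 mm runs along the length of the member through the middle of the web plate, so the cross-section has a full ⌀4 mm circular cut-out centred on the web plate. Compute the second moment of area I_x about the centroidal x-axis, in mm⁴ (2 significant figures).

I_x ≈ 1.4 × 10⁸ mm⁴

Split into non-overlapping primitives; take the origin at the lower-left of the bounding box.
Bottom plate: 230 × 14, A = 3 220 mm², y = 7 mm, Ī = 52 593 mm⁴.
Web plate: 14 × 300, A = 4 200 mm², y = 164 mm, Ī = 31 500 000 mm⁴.
Top plate: 60 × 24, A = 1 440 mm², y = 326 mm, Ī = 69 120 mm⁴.
Hole (subtracted): ⌀4, A = 12.57 mm², y = 164 mm, Ī = 12.57 mm⁴.
Centroid: ȳ = ΣA·y / ΣA = 133.2 mm.
Transfer each piece to the centroidal x-axis using Ī + A·d² with d = y − 133.2:
  bottom plate: d = -126.2 mm → contributes +51 357 867 mm⁴
  web plate: d = 30.77 mm → contributes +35 477 245 mm⁴
  top plate: d = 192.8 mm → contributes +53 581 448 mm⁴
  hole: d = 30.77 mm → contributes −11 912 mm⁴
Total I = 140 404 648 mm⁴.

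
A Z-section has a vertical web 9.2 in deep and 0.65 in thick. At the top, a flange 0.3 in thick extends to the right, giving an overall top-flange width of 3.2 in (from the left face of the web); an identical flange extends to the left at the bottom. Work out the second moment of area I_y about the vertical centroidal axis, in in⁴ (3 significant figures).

I_y ≈ 4.96 in⁴

Treat the section as a set of non-overlapping primitives; coordinates are from the bounding-box lower-left.
Web: 0.65 × 9.2, A = 5.98 in², x = 2.875 in, Ī = 0.21055 in⁴.
Top flange (beyond web): 2.55 × 0.3, A = 0.765 in², x = 4.475 in, Ī = 0.41453 in⁴.
Bottom flange (beyond web): 2.55 × 0.3, A = 0.765 in², x = 1.275 in, Ī = 0.41453 in⁴.
Centroid: x̄ = ΣA·x / ΣA = 2.875 in.
Transfer each piece to the vertical centroidal axis using Ī + A·d² with d = x − 2.875:
  web: d = 0 in → contributes +0.21055 in⁴
  top flange (beyond web): d = 1.6 in → contributes +2.3729 in⁴
  bottom flange (beyond web): d = -1.6 in → contributes +2.3729 in⁴
Total I = 4.9564 in⁴.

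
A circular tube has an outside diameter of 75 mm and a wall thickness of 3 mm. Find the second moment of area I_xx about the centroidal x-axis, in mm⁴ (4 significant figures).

Break the section into simple shapes (no overlaps), measuring from the bottom-left corner of the bounding box.
Outer circle: ⌀75, A = 4417.86 mm², y = 37.5 mm, Ī = 1 553 156 mm⁴.
Bore (subtracted): ⌀69, A = 3739.28 mm², y = 37.5 mm, Ī = 1 112 670 mm⁴.
By symmetry the centroid is at mid-height, ȳ = 37.5 mm.
All pieces are centred on the centroidal x-axis, so I = ΣĪ (holes subtracted) = 440 486 mm⁴.

I_xx ≈ 4.405 × 10⁵ mm⁴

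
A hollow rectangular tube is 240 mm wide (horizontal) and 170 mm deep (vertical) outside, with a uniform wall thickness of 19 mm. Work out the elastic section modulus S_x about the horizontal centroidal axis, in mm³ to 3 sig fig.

Break the section into simple shapes (no overlaps), measuring from the bottom-left corner of the bounding box.
Outer rectangle: 240 × 170, A = 40 800 mm², y = 85 mm, Ī = 98 260 000 mm⁴.
Inner void (subtracted): 202 × 132, A = 26 664 mm², y = 85 mm, Ī = 38 716 128 mm⁴.
By symmetry the centroid is at mid-height, ȳ = 85 mm.
All pieces are centred on the horizontal centroidal axis, so I = ΣĪ (holes subtracted) = 59 543 872 mm⁴.
Extreme fibre distance c = 85 mm; S = I/c = 700 516 mm³.

S_x ≈ 7.01 × 10⁵ mm³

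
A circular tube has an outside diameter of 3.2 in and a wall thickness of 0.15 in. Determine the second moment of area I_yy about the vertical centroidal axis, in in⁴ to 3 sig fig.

Break the section into simple shapes (no overlaps), measuring from the bottom-left corner of the bounding box.
Outer circle: ⌀3.2, A = 8.0425 in², x = 1.6 in, Ī = 5.1472 in⁴.
Bore (subtracted): ⌀2.9, A = 6.6052 in², x = 1.6 in, Ī = 3.4719 in⁴.
By symmetry the centroid is at mid-width, x̄ = 1.6 in.
All pieces are centred on the vertical centroidal axis, so I = ΣĪ (holes subtracted) = 1.6753 in⁴.

I_yy ≈ 1.68 in⁴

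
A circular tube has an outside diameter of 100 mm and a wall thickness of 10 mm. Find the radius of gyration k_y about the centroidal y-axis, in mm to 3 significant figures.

k_y ≈ 32.0 mm

Break the section into simple shapes (no overlaps), measuring from the bottom-left corner of the bounding box.
Outer circle: ⌀100, A = 7 854 mm², x = 50 mm, Ī = 4 908 739 mm⁴.
Bore (subtracted): ⌀80, A = 5026.5 mm², x = 50 mm, Ī = 2 010 619 mm⁴.
By symmetry the centroid is at mid-width, x̄ = 50 mm.
All pieces are centred on the centroidal y-axis, so I = ΣĪ (holes subtracted) = 2 898 119 mm⁴.
Radius of gyration: k = √(I/A) = √(2 898 119 / 2827.4) = 32.016 mm.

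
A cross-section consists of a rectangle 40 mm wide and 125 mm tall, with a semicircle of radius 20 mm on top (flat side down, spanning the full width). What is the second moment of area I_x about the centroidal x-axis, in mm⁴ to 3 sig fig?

Split into non-overlapping primitives; take the origin at the lower-left of the bounding box.
Rectangular body: 40 × 125, A = 5 000 mm², y = 62.5 mm, Ī = 6 510 417 mm⁴.
Semicircular cap: semicircle r = 20, A = 628.32 mm², y = 133.49 mm, Ī = 17 561 mm⁴.
Centroid: ȳ = ΣA·y / ΣA = 70.425 mm.
Transfer each piece to the centroidal x-axis using Ī + A·d² with d = y − 70.425:
  rectangular body: d = -7.9248 mm → contributes +6 824 428 mm⁴
  semicircular cap: d = 63.063 mm → contributes +2 516 385 mm⁴
Total I = 9 340 813 mm⁴.

I_x ≈ 9.34 × 10⁶ mm⁴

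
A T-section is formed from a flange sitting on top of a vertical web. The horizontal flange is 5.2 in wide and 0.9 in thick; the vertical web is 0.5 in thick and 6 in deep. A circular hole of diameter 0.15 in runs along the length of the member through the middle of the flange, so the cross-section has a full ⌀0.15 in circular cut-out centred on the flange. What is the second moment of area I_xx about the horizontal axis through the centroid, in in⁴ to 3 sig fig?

I_xx ≈ 31.0 in⁴

Split into non-overlapping primitives; take the origin at the lower-left of the bounding box.
Flange: 5.2 × 0.9, A = 4.68 in², y = 6.45 in, Ī = 0.3159 in⁴.
Web: 0.5 × 6, A = 3 in², y = 3 in, Ī = 9 in⁴.
Hole (subtracted): ⌀0.15, A = 0.017671 in², y = 6.45 in, Ī = 0.00002485 in⁴.
Centroid: ȳ = ΣA·y / ΣA = 5.0992 in.
Transfer each piece to the horizontal axis through the centroid using Ī + A·d² with d = y − 5.0992:
  flange: d = 1.3508 in → contributes +8.8549 in⁴
  web: d = -2.0992 in → contributes +22.22 in⁴
  hole: d = 1.3508 in → contributes −0.032268 in⁴
Total I = 31.043 in⁴.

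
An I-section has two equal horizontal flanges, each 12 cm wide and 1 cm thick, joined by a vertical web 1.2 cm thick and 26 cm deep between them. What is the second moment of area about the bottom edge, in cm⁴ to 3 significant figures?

Split into non-overlapping primitives; take the origin at the lower-left of the bounding box.
Bottom flange: 12 × 1, A = 12 cm², y = 0.5 cm, Ī = 1 cm⁴.
Web: 1.2 × 26, A = 31.2 cm², y = 14 cm, Ī = 1757.6 cm⁴.
Top flange: 12 × 1, A = 12 cm², y = 27.5 cm, Ī = 1 cm⁴.
Transfer each piece to a horizontal axis along the bottom face using Ī + A·d² with d = y − 0:
  bottom flange: d = 0.5 cm → contributes +4 cm⁴
  web: d = 14 cm → contributes +7872.8 cm⁴
  top flange: d = 27.5 cm → contributes +9 076 cm⁴
Total I = 16 953 cm⁴.

I_base ≈ 1.70 × 10⁴ cm⁴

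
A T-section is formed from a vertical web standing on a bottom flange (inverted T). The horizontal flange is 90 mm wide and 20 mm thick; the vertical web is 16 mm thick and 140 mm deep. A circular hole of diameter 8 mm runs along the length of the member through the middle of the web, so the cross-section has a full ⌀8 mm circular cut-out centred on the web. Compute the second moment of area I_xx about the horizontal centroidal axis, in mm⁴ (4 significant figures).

Split into non-overlapping primitives; take the origin at the lower-left of the bounding box.
Flange: 90 × 20, A = 1 800 mm², y = 10 mm, Ī = 60 000 mm⁴.
Web: 16 × 140, A = 2 240 mm², y = 90 mm, Ī = 3 658 667 mm⁴.
Hole (subtracted): ⌀8, A = 50.2655 mm², y = 90 mm, Ī = 201.062 mm⁴.
Centroid: ȳ = ΣA·y / ΣA = 53.9074 mm.
Transfer each piece to the horizontal centroidal axis using Ī + A·d² with d = y − 53.9074:
  flange: d = -43.9074 mm → contributes +3 530 143 mm⁴
  web: d = 36.0926 mm → contributes +6 576 665 mm⁴
  hole: d = 36.0926 mm → contributes −65680.8 mm⁴
Total I = 10 041 127 mm⁴.

I_xx ≈ 1.004 × 10⁷ mm⁴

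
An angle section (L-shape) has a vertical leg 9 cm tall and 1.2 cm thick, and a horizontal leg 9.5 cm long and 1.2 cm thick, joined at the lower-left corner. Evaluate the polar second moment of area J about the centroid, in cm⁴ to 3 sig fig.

Break the section into simple shapes (no overlaps), measuring from the bottom-left corner of the bounding box.
Vertical leg: 1.2 × 9, A = 10.8 cm², y = 4.5 cm, Ī = 72.9 cm⁴.
Horizontal leg (remainder): 8.3 × 1.2, A = 9.96 cm², y = 0.6 cm, Ī = 1.1952 cm⁴.
Centroid: ȳ = ΣA·y / ΣA = 2.6289 cm.
Transfer each piece to the centroidal x-axis using Ī + A·d² with d = y − 2.6289:
  vertical leg: d = 1.8711 cm → contributes +110.71 cm⁴
  horizontal leg (remainder): d = -2.0289 cm → contributes +42.195 cm⁴
Total I = 152.91 cm⁴.
For the y-axis: x̄ = 2.8789 cm.
Repeating about the centroidal y-axis gives I_y = 175.38 cm⁴.
Polar second moment: J = I_x + I_y = 328.29 cm⁴.

J ≈ 328 cm⁴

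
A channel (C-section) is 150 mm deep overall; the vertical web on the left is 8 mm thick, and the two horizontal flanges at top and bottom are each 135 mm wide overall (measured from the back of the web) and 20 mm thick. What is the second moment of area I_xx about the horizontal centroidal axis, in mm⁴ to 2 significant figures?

I_xx ≈ 2.4 × 10⁷ mm⁴

Decompose the section into non-overlapping parts with the origin at the bottom-left of its bounding rectangle.
Web: 8 × 150, A = 1 200 mm², y = 75 mm, Ī = 2 250 000 mm⁴.
Top flange (beyond web): 127 × 20, A = 2 540 mm², y = 140 mm, Ī = 84 667 mm⁴.
Bottom flange (beyond web): 127 × 20, A = 2 540 mm², y = 10 mm, Ī = 84 667 mm⁴.
By symmetry the centroid is at mid-height, ȳ = 75 mm.
Transfer each piece to the horizontal centroidal axis using Ī + A·d² with d = y − 75:
  web: d = 0 mm → contributes +2 250 000 mm⁴
  top flange (beyond web): d = 65 mm → contributes +10 816 167 mm⁴
  bottom flange (beyond web): d = -65 mm → contributes +10 816 167 mm⁴
Total I = 23 882 333 mm⁴.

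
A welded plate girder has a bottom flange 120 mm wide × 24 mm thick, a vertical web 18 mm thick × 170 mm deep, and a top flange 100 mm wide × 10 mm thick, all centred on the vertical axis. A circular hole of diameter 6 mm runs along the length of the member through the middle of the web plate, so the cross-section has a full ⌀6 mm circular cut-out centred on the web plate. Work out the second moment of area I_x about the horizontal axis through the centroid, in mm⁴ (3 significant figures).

I_x ≈ 3.75 × 10⁷ mm⁴

Split into non-overlapping primitives; take the origin at the lower-left of the bounding box.
Bottom plate: 120 × 24, A = 2 880 mm², y = 12 mm, Ī = 138 240 mm⁴.
Web plate: 18 × 170, A = 3 060 mm², y = 109 mm, Ī = 7 369 500 mm⁴.
Top plate: 100 × 10, A = 1 000 mm², y = 199 mm, Ī = 8333.3 mm⁴.
Hole (subtracted): ⌀6, A = 28.274 mm², y = 109 mm, Ī = 63.617 mm⁴.
Centroid: ȳ = ΣA·y / ΣA = 81.603 mm.
Transfer each piece to the horizontal axis through the centroid using Ī + A·d² with d = y − 81.603:
  bottom plate: d = -69.603 mm → contributes +14 090 655 mm⁴
  web plate: d = 27.397 mm → contributes +9 666 309 mm⁴
  top plate: d = 117.4 mm → contributes +13 790 370 mm⁴
  hole: d = 27.397 mm → contributes −21 286 mm⁴
Total I = 37 526 049 mm⁴.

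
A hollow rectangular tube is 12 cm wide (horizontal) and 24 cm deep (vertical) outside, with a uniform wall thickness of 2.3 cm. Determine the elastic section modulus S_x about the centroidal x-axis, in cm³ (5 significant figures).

S_x ≈ 776.79 cm³

Split into non-overlapping primitives; take the origin at the lower-left of the bounding box.
Outer rectangle: 12 × 24, A = 288 cm², y = 12 cm, Ī = 13 824 cm⁴.
Inner void (subtracted): 7.4 × 19.4, A = 143.56 cm², y = 12 cm, Ī = 4502.52 cm⁴.
By symmetry the centroid is at mid-height, ȳ = 12 cm.
All pieces are centred on the centroidal x-axis, so I = ΣĪ (holes subtracted) = 9321.48 cm⁴.
Extreme fibre distance c = 12 cm; S = I/c = 776.79 cm³.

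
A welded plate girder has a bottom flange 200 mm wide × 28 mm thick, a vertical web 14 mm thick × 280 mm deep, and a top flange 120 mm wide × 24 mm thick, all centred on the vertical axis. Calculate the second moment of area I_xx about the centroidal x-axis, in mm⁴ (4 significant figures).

I_xx ≈ 2.109 × 10⁸ mm⁴

Decompose the section into non-overlapping parts with the origin at the bottom-left of its bounding rectangle.
Bottom plate: 200 × 28, A = 5 600 mm², y = 14 mm, Ī = 365 867 mm⁴.
Web plate: 14 × 280, A = 3 920 mm², y = 168 mm, Ī = 25 610 667 mm⁴.
Top plate: 120 × 24, A = 2 880 mm², y = 320 mm, Ī = 138 240 mm⁴.
Centroid: ȳ = ΣA·y / ΣA = 133.755 mm.
Transfer each piece to the centroidal x-axis using Ī + A·d² with d = y − 133.755:
  bottom plate: d = -119.755 mm → contributes +80 676 706 mm⁴
  web plate: d = 34.2452 mm → contributes +30 207 772 mm⁴
  top plate: d = 186.245 mm → contributes +100 037 549 mm⁴
Total I = 210 922 028 mm⁴.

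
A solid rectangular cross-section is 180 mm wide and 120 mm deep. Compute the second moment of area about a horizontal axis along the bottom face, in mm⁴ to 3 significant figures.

I_base ≈ 1.04 × 10⁸ mm⁴

The section: 180 × 120, A = 21 600 mm², y = 60 mm, Ī = 25 920 000 mm⁴.
Transfer it to a horizontal axis along the bottom face using Ī + A·d² with d = y − 0:
  the section: d = 60 mm → contributes +103 680 000 mm⁴
Total I = 103 680 000 mm⁴.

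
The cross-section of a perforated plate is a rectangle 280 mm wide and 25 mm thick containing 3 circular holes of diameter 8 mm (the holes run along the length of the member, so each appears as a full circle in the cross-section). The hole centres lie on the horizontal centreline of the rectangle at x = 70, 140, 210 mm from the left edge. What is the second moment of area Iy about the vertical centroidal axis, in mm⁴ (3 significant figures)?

Iy ≈ 4.52 × 10⁷ mm⁴

Decompose the section into non-overlapping parts with the origin at the bottom-left of its bounding rectangle.
Plate: 280 × 25, A = 7 000 mm², x = 140 mm, Ī = 45 733 333 mm⁴.
Hole 1 (subtracted): ⌀8, A = 50.265 mm², x = 70 mm, Ī = 201.06 mm⁴.
Hole 2 (subtracted): ⌀8, A = 50.265 mm², x = 140 mm, Ī = 201.06 mm⁴.
Hole 3 (subtracted): ⌀8, A = 50.265 mm², x = 210 mm, Ī = 201.06 mm⁴.
By symmetry the centroid is at mid-width, x̄ = 140 mm.
Transfer each piece to the vertical centroidal axis using Ī + A·d² with d = x − 140:
  plate: d = 0 mm → contributes +45 733 333 mm⁴
  hole 1: d = -70 mm → contributes −246 502 mm⁴
  hole 2: d = 0 mm → contributes −201.06 mm⁴
  hole 3: d = 70 mm → contributes −246 502 mm⁴
Total I = 45 240 128 mm⁴.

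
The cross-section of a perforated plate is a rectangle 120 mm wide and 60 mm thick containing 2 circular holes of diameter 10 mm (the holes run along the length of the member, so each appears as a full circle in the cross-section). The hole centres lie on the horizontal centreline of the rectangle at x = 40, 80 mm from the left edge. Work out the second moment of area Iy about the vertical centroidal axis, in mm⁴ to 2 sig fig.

Iy ≈ 8.6 × 10⁶ mm⁴

Treat the section as a set of non-overlapping primitives; coordinates are from the bounding-box lower-left.
Plate: 120 × 60, A = 7 200 mm², x = 60 mm, Ī = 8 640 000 mm⁴.
Hole 1 (subtracted): ⌀10, A = 78.54 mm², x = 40 mm, Ī = 490.9 mm⁴.
Hole 2 (subtracted): ⌀10, A = 78.54 mm², x = 80 mm, Ī = 490.9 mm⁴.
By symmetry the centroid is at mid-width, x̄ = 60 mm.
Transfer each piece to the vertical centroidal axis using Ī + A·d² with d = x − 60:
  plate: d = 0 mm → contributes +8 640 000 mm⁴
  hole 1: d = -20 mm → contributes −31 907 mm⁴
  hole 2: d = 20 mm → contributes −31 907 mm⁴
Total I = 8 576 186 mm⁴.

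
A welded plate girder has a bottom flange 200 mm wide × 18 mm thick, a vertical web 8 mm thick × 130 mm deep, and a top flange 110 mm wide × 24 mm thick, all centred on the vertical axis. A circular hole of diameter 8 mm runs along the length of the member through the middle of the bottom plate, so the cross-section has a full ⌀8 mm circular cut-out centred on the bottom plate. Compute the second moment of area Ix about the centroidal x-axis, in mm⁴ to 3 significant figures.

Ix ≈ 3.63 × 10⁷ mm⁴

Decompose the section into non-overlapping parts with the origin at the bottom-left of its bounding rectangle.
Bottom plate: 200 × 18, A = 3 600 mm², y = 9 mm, Ī = 97 200 mm⁴.
Web plate: 8 × 130, A = 1 040 mm², y = 83 mm, Ī = 1 464 667 mm⁴.
Top plate: 110 × 24, A = 2 640 mm², y = 160 mm, Ī = 126 720 mm⁴.
Hole (subtracted): ⌀8, A = 50.265 mm², y = 9 mm, Ī = 201.06 mm⁴.
Centroid: ȳ = ΣA·y / ΣA = 74.784 mm.
Transfer each piece to the centroidal x-axis using Ī + A·d² with d = y − 74.784:
  bottom plate: d = -65.784 mm → contributes +15 676 269 mm⁴
  web plate: d = 8.2161 mm → contributes +1 534 871 mm⁴
  top plate: d = 85.216 mm → contributes +19 297 837 mm⁴
  hole: d = -65.784 mm → contributes −217 726 mm⁴
Total I = 36 291 251 mm⁴.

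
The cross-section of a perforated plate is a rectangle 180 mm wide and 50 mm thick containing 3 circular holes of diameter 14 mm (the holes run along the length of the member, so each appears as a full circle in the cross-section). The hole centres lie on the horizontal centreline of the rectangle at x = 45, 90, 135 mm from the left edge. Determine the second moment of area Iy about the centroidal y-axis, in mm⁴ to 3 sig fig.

Decompose the section into non-overlapping parts with the origin at the bottom-left of its bounding rectangle.
Plate: 180 × 50, A = 9 000 mm², x = 90 mm, Ī = 24 300 000 mm⁴.
Hole 1 (subtracted): ⌀14, A = 153.94 mm², x = 45 mm, Ī = 1885.7 mm⁴.
Hole 2 (subtracted): ⌀14, A = 153.94 mm², x = 90 mm, Ī = 1885.7 mm⁴.
Hole 3 (subtracted): ⌀14, A = 153.94 mm², x = 135 mm, Ī = 1885.7 mm⁴.
By symmetry the centroid is at mid-width, x̄ = 90 mm.
Transfer each piece to the centroidal y-axis using Ī + A·d² with d = x − 90:
  plate: d = 0 mm → contributes +24 300 000 mm⁴
  hole 1: d = -45 mm → contributes −313 610 mm⁴
  hole 2: d = 0 mm → contributes −1885.7 mm⁴
  hole 3: d = 45 mm → contributes −313 610 mm⁴
Total I = 23 670 894 mm⁴.

Iy ≈ 2.37 × 10⁷ mm⁴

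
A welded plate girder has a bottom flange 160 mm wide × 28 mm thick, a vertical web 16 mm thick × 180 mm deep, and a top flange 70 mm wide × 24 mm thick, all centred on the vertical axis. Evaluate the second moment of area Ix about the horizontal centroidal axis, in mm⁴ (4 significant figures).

Ix ≈ 6.449 × 10⁷ mm⁴

Treat the section as a set of non-overlapping primitives; coordinates are from the bounding-box lower-left.
Bottom plate: 160 × 28, A = 4 480 mm², y = 14 mm, Ī = 292 693 mm⁴.
Web plate: 16 × 180, A = 2 880 mm², y = 118 mm, Ī = 7 776 000 mm⁴.
Top plate: 70 × 24, A = 1 680 mm², y = 220 mm, Ī = 80 640 mm⁴.
Centroid: ȳ = ΣA·y / ΣA = 85.4159 mm.
Transfer each piece to the horizontal centroidal axis using Ī + A·d² with d = y − 85.4159:
  bottom plate: d = -71.4159 mm → contributes +23 141 746 mm⁴
  web plate: d = 32.5841 mm → contributes +10 833 758 mm⁴
  top plate: d = 134.584 mm → contributes +30 510 265 mm⁴
Total I = 64 485 769 mm⁴.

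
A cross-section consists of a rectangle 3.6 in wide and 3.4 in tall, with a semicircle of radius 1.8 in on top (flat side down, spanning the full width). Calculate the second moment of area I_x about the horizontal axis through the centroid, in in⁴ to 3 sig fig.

Break the section into simple shapes (no overlaps), measuring from the bottom-left corner of the bounding box.
Rectangular body: 3.6 × 3.4, A = 12.24 in², y = 1.7 in, Ī = 11.791 in⁴.
Semicircular cap: semicircle r = 1.8, A = 5.0894 in², y = 4.1639 in, Ī = 1.1522 in⁴.
Centroid: ȳ = ΣA·y / ΣA = 2.4236 in.
Transfer each piece to the horizontal axis through the centroid using Ī + A·d² with d = y − 2.4236:
  rectangular body: d = -0.72362 in → contributes +18.2 in⁴
  semicircular cap: d = 1.7403 in → contributes +16.566 in⁴
Total I = 34.767 in⁴.

I_x ≈ 34.8 in⁴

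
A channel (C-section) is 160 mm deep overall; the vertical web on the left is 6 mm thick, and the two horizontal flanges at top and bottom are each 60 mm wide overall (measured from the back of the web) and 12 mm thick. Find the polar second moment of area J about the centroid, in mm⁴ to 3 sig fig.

J ≈ 9.97 × 10⁶ mm⁴

Decompose the section into non-overlapping parts with the origin at the bottom-left of its bounding rectangle.
Web: 6 × 160, A = 960 mm², y = 80 mm, Ī = 2 048 000 mm⁴.
Top flange (beyond web): 54 × 12, A = 648 mm², y = 154 mm, Ī = 7 776 mm⁴.
Bottom flange (beyond web): 54 × 12, A = 648 mm², y = 6 mm, Ī = 7 776 mm⁴.
By symmetry the centroid is at mid-height, ȳ = 80 mm.
Transfer each piece to the centroidal x-axis using Ī + A·d² with d = y − 80:
  web: d = 0 mm → contributes +2 048 000 mm⁴
  top flange (beyond web): d = 74 mm → contributes +3 556 224 mm⁴
  bottom flange (beyond web): d = -74 mm → contributes +3 556 224 mm⁴
Total I = 9 160 448 mm⁴.
For the y-axis: x̄ = 20.234 mm.
Repeating about the centroidal y-axis gives I_y = 814 148 mm⁴.
Polar second moment: J = I_x + I_y = 9 974 596 mm⁴.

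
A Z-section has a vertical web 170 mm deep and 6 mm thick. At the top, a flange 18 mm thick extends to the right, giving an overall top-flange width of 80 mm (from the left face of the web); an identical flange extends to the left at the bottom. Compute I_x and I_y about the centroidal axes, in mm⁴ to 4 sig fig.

I_x ≈ 1.792 × 10⁷ mm⁴, I_y ≈ 5.481 × 10⁶ mm⁴

Treat the section as a set of non-overlapping primitives; coordinates are from the bounding-box lower-left.
Web: 6 × 170, A = 1 020 mm², y = 85 mm, Ī = 2 456 500 mm⁴.
Top flange (beyond web): 74 × 18, A = 1 332 mm², y = 161 mm, Ī = 35 964 mm⁴.
Bottom flange (beyond web): 74 × 18, A = 1 332 mm², y = 9 mm, Ī = 35 964 mm⁴.
Centroid: ȳ = ΣA·y / ΣA = 85 mm.
Transfer each piece to the centroidal x-axis using Ī + A·d² with d = y − 85:
  web: d = 0 mm → contributes +2 456 500 mm⁴
  top flange (beyond web): d = 76 mm → contributes +7 729 596 mm⁴
  bottom flange (beyond web): d = -76 mm → contributes +7 729 596 mm⁴
Total I = 17 915 692 mm⁴.
For the y-axis: x̄ = 77 mm.
Repeating about the centroidal y-axis gives I_y = 5 481 132 mm⁴.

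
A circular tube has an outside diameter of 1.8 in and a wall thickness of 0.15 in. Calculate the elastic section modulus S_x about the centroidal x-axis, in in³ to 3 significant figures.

S_x ≈ 0.296 in³

Treat the section as a set of non-overlapping primitives; coordinates are from the bounding-box lower-left.
Outer circle: ⌀1.8, A = 2.5447 in², y = 0.9 in, Ī = 0.5153 in⁴.
Bore (subtracted): ⌀1.5, A = 1.7671 in², y = 0.9 in, Ī = 0.2485 in⁴.
By symmetry the centroid is at mid-height, ȳ = 0.9 in.
All pieces are centred on the centroidal x-axis, so I = ΣĪ (holes subtracted) = 0.26679 in⁴.
Extreme fibre distance c = 0.9 in; S = I/c = 0.29644 in³.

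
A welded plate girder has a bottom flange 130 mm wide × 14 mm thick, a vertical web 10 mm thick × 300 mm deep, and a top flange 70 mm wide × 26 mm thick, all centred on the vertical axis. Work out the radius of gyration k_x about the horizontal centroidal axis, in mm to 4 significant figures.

k_x ≈ 132.1 mm

Treat the section as a set of non-overlapping primitives; coordinates are from the bounding-box lower-left.
Bottom plate: 130 × 14, A = 1 820 mm², y = 7 mm, Ī = 29726.7 mm⁴.
Web plate: 10 × 300, A = 3 000 mm², y = 164 mm, Ī = 22 500 000 mm⁴.
Top plate: 70 × 26, A = 1 820 mm², y = 327 mm, Ī = 102 527 mm⁴.
Centroid: ȳ = ΣA·y / ΣA = 165.645 mm.
Transfer each piece to the horizontal centroidal axis using Ī + A·d² with d = y − 165.645:
  bottom plate: d = -158.645 mm → contributes +45 835 673 mm⁴
  web plate: d = -1.64458 mm → contributes +22 508 114 mm⁴
  top plate: d = 161.355 mm → contributes +47 487 268 mm⁴
Total I = 115 831 055 mm⁴.
Radius of gyration: k = √(I/A) = √(115 831 055 / 6 640) = 132.077 mm.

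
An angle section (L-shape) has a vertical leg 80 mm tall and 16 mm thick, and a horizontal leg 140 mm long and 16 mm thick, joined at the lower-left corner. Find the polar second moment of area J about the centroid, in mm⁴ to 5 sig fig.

Treat the section as a set of non-overlapping primitives; coordinates are from the bounding-box lower-left.
Vertical leg: 16 × 80, A = 1 280 mm², y = 40 mm, Ī = 682666.7 mm⁴.
Horizontal leg (remainder): 124 × 16, A = 1 984 mm², y = 8 mm, Ī = 42325.33 mm⁴.
Centroid: ȳ = ΣA·y / ΣA = 20.54902 mm.
Transfer each piece to the centroidal x-axis using Ī + A·d² with d = y − 20.54902:
  vertical leg: d = 19.45098 mm → contributes +1 166 943 mm⁴
  horizontal leg (remainder): d = -12.54902 mm → contributes +354761.5 mm⁴
Total I = 1 521 704 mm⁴.
For the y-axis: x̄ = 50.54902 mm.
Repeating about the centroidal y-axis gives I_y = 6 381 864 mm⁴.
Polar second moment: J = I_x + I_y = 7 903 568 mm⁴.

J ≈ 7.9036 × 10⁶ mm⁴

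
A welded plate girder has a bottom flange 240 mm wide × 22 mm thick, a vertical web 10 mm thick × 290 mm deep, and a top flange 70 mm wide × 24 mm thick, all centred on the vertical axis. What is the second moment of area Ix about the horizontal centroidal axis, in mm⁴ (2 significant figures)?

Ix ≈ 1.6 × 10⁸ mm⁴

Split into non-overlapping primitives; take the origin at the lower-left of the bounding box.
Bottom plate: 240 × 22, A = 5 280 mm², y = 11 mm, Ī = 212 960 mm⁴.
Web plate: 10 × 290, A = 2 900 mm², y = 167 mm, Ī = 20 324 167 mm⁴.
Top plate: 70 × 24, A = 1 680 mm², y = 324 mm, Ī = 80 640 mm⁴.
Centroid: ȳ = ΣA·y / ΣA = 110.2 mm.
Transfer each piece to the horizontal centroidal axis using Ī + A·d² with d = y − 110.2:
  bottom plate: d = -99.21 mm → contributes +52 185 139 mm⁴
  web plate: d = 56.79 mm → contributes +29 675 986 mm⁴
  top plate: d = 213.8 mm → contributes +76 864 854 mm⁴
Total I = 158 725 979 mm⁴.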